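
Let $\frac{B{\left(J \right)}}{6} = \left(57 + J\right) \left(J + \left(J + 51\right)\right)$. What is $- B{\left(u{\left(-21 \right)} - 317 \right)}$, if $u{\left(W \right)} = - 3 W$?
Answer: $-540174$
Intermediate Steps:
$B{\left(J \right)} = 6 \left(51 + 2 J\right) \left(57 + J\right)$ ($B{\left(J \right)} = 6 \left(57 + J\right) \left(J + \left(J + 51\right)\right) = 6 \left(57 + J\right) \left(J + \left(51 + J\right)\right) = 6 \left(57 + J\right) \left(51 + 2 J\right) = 6 \left(51 + 2 J\right) \left(57 + J\right)$)
$- B{\left(u{\left(-21 \right)} - 317 \right)} = - (17442 + 12 \left(\left(-3\right) \left(-21\right) - 317\right)^{2} + 990 \left(\left(-3\right) \left(-21\right) - 317\right)) = - (17442 + 12 \left(63 - 317\right)^{2} + 990 \left(63 - 317\right)) = - (17442 + 12 \left(-254\right)^{2} + 990 \left(-254\right)) = - (17442 + 12 \cdot 64516 - 251460) = - (17442 + 774192 - 251460) = \left(-1\right) 540174 = -540174$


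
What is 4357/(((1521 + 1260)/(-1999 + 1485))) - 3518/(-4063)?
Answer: -9089296816/11299203 ≈ -804.42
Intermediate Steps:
4357/(((1521 + 1260)/(-1999 + 1485))) - 3518/(-4063) = 4357/((2781/(-514))) - 3518*(-1/4063) = 4357/((2781*(-1/514))) + 3518/4063 = 4357/(-2781/514) + 3518/4063 = 4357*(-514/2781) + 3518/4063 = -2239498/2781 + 3518/4063 = -9089296816/11299203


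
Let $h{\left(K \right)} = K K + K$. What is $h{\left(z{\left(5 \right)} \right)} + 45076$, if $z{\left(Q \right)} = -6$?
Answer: $45106$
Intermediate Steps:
$h{\left(K \right)} = K + K^{2}$ ($h{\left(K \right)} = K^{2} + K = K + K^{2}$)
$h{\left(z{\left(5 \right)} \right)} + 45076 = - 6 \left(1 - 6\right) + 45076 = \left(-6\right) \left(-5\right) + 45076 = 30 + 45076 = 45106$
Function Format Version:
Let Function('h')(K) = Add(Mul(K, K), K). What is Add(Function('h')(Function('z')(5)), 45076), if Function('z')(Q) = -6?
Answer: 45106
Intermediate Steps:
Function('h')(K) = Add(K, Pow(K, 2)) (Function('h')(K) = Add(Pow(K, 2), K) = Add(K, Pow(K, 2)))
Add(Function('h')(Function('z')(5)), 45076) = Add(Mul(-6, Add(1, -6)), 45076) = Add(Mul(-6, -5), 45076) = Add(30, 45076) = 45106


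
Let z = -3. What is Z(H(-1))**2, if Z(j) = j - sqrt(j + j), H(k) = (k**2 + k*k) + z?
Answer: (1 + I*sqrt(2))**2 ≈ -1.0 + 2.8284*I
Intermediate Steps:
H(k) = -3 + 2*k**2 (H(k) = (k**2 + k*k) - 3 = (k**2 + k**2) - 3 = 2*k**2 - 3 = -3 + 2*k**2)
Z(j) = j - sqrt(2)*sqrt(j) (Z(j) = j - sqrt(2*j) = j - sqrt(2)*sqrt(j))
Z(H(-1))**2 = ((-3 + 2*(-1)**2) - sqrt(2)*sqrt(-3 + 2*(-1)**2))**2 = ((-3 + 2*1) - sqrt(2)*sqrt(-3 + 2*1))**2 = ((-3 + 2) - sqrt(2)*sqrt(-3 + 2))**2 = (-1 - sqrt(2)*sqrt(-1))**2 = (-1 - sqrt(2)*I)**2 = (-1 - I*sqrt(2))**2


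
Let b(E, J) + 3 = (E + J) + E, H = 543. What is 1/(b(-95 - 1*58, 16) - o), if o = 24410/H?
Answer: -543/183509 ≈ -0.0029590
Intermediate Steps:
o = 24410/543 ≈ 44.954
b(E, J) = -3 + J + 2*E (b(E, J) = -3 + ((E + J) + E) = -3 + (J + 2*E) = -3 + J + 2*E)
1/(b(-95 - 1*58, 16) - o) = 1/((-3 + 16 + 2*(-95 - 1*58)) - 1*24410/543) = 1/((-3 + 16 + 2*(-95 - 58)) - 24410/543) = 1/((-3 + 16 + 2*(-153)) - 24410/543) = 1/((-3 + 16 - 306) - 24410/543) = 1/(-293 - 24410/543) = 1/(-183509/543) = -543/183509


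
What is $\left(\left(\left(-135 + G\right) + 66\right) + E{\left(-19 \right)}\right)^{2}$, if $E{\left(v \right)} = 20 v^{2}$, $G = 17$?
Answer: $51380224$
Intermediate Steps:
$\left(\left(\left(-135 + G\right) + 66\right) + E{\left(-19 \right)}\right)^{2} = \left(\left(\left(-135 + 17\right) + 66\right) + 20 \left(-19\right)^{2}\right)^{2} = \left(\left(-118 + 66\right) + 20 \cdot 361\right)^{2} = \left(-52 + 7220\right)^{2} = 7168^{2} = 51380224$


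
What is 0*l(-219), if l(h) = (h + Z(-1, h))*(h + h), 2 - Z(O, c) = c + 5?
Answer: 0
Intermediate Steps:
Z(O, c) = -3 - c (Z(O, c) = 2 - (c + 5) = 2 - (5 + c) = 2 + (-5 - c) = -3 - c)
l(h) = -6*h (l(h) = (h + (-3 - h))*(h + h) = -6*h)
0*l(-219) = 0*(-6*(-219)) = 0*1314 = 0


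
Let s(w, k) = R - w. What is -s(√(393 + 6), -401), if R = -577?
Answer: 577 + √399 ≈ 596.97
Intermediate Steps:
s(w, k) = -577 - w
-s(√(393 + 6), -401) = -(-577 - √(393 + 6)) = -(-577 - √399) = 577 + √399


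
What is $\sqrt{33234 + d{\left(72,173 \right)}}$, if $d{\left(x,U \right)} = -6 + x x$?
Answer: $6 \sqrt{1067} \approx 195.99$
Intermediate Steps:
$d{\left(x,U \right)} = -6 + x^{2}$
$\sqrt{33234 + d{\left(72,173 \right)}} = \sqrt{33234 - \left(6 - 72^{2}\right)} = \sqrt{33234 + \left(-6 + 5184\right)} = \sqrt{33234 + 5178} = \sqrt{38412} = 6 \sqrt{1067}$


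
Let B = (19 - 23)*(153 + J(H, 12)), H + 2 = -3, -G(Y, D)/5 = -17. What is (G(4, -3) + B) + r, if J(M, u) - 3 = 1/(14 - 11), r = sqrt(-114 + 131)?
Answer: -1621/3 + sqrt(17) ≈ -536.21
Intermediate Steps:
G(Y, D) = 85 (G(Y, D) = -5*(-17) = 85)
r = sqrt(17) ≈ 4.1231
H = -5 (H = -2 - 3 = -5)
J(M, u) = 10/3 (J(M, u) = 3 + 1/(14 - 11) = 3 + 1/3 = 10/3)
B = -1876/3 (B = (19 - 23)*(153 + 10/3) = -4*469/3 = -1876/3 ≈ -625.33)
(G(4, -3) + B) + r = (85 - 1876/3) + sqrt(17) = -1621/3 + sqrt(17)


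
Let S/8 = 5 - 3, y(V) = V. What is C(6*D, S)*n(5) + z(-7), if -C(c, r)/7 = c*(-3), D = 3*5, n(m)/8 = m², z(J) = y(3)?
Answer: 378003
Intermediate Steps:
z(J) = 3
n(m) = 8*m²
D = 15
S = 16 (S = 8*(5 - 3) = 8*2 = 16)
C(c, r) = 21*c (C(c, r) = -7*c*(-3) = -(-21)*c = 21*c)
C(6*D, S)*n(5) + z(-7) = (21*(6*15))*(8*5²) + 3 = (21*90)*(8*25) + 3 = 1890*200 + 3 = 378000 + 3 = 378003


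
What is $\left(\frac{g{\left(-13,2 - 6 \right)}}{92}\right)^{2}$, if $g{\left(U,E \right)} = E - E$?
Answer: $0$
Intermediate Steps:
$g{\left(U,E \right)} = 0$
$\left(\frac{g{\left(-13,2 - 6 \right)}}{92}\right)^{2} = \left(\frac{0}{92}\right)^{2} = \left(0 \cdot \frac{1}{92}\right)^{2} = 0^{2} = 0$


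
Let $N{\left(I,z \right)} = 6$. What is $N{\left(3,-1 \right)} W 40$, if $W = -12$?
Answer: $-2880$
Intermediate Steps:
$N{\left(3,-1 \right)} W 40 = 6 \left(-12\right) 40 = \left(-72\right) 40 = -2880$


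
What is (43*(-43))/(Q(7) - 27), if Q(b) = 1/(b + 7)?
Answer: 25886/377 ≈ 68.663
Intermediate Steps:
Q(b) = 1/(7 + b)
(43*(-43))/(Q(7) - 27) = (43*(-43))/(1/(7 + 7) - 27) = -1849/(1/14 - 27) = -1849/(-377/14) = -1849*(-14/377) = 25886/377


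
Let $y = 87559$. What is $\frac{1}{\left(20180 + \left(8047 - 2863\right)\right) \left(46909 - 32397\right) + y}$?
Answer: $\frac{1}{368169927} \approx 2.7161 \cdot 10^{-9}$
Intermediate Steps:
$\frac{1}{\left(20180 + \left(8047 - 2863\right)\right) \left(46909 - 32397\right) + y} = \frac{1}{\left(20180 + \left(8047 - 2863\right)\right) \left(46909 - 32397\right) + 87559} = \frac{1}{\left(20180 + 5184\right) 14512 + 87559} = \frac{1}{25364 \cdot 14512 + 87559} = \frac{1}{368082368 + 87559} = \frac{1}{368169927}$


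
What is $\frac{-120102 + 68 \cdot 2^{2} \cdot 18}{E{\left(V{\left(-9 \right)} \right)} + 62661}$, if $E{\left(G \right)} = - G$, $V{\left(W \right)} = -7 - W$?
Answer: $- \frac{115206}{62659} \approx -1.8386$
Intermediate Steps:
$\frac{-120102 + 68 \cdot 2^{2} \cdot 18}{E{\left(V{\left(-9 \right)} \right)} + 62661} = \frac{-120102 + 68 \cdot 2^{2} \cdot 18}{- (-7 - -9) + 62661} = \frac{-120102 + 68 \cdot 4 \cdot 18}{- (-7 + 9) + 62661} = \frac{-120102 + 272 \cdot 18}{\left(-1\right) 2 + 62661} = \frac{-120102 + 4896}{-2 + 62661} = - \frac{115206}{62659}$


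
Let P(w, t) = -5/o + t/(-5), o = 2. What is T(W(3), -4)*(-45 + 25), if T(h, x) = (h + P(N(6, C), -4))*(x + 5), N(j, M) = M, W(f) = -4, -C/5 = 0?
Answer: 114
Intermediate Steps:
C = 0 (C = -5*0 = 0)
P(w, t) = -5/2 - t/5 (P(w, t) = -5/2 + t/(-5) = -5*1/2 + t*(-1/5) = -5/2 - t/5)
T(h, x) = (5 + x)*(-17/10 + h) (T(h, x) = (h + (-5/2 - 1/5*(-4)))*(x + 5) = (h + (-5/2 + 4/5))*(5 + x) = (h - 17/10)*(5 + x) = (-17/10 + h)*(5 + x) = (5 + x)*(-17/10 + h))
T(W(3), -4)*(-45 + 25) = (-17/2 + 5*(-4) - 17/10*(-4) - 4*(-4))*(-45 + 25) = (-17/2 - 20 + 34/5 + 16)*(-20) = -57/10*(-20) = 114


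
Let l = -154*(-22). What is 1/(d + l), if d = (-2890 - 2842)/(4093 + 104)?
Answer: 4197/14213704 ≈ 0.00029528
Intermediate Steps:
l = 3388
d = -5732/4197 ≈ -1.3657
1/(d + l) = 1/(-5732/4197 + 3388) = 1/(14213704/4197) = 4197/14213704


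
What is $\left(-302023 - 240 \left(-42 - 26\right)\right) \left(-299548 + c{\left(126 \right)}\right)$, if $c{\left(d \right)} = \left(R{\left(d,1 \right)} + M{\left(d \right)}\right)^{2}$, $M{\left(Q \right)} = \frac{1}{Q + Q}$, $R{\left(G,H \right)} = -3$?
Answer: $\frac{5434621371690401}{63504} \approx 8.5579 \cdot 10^{10}$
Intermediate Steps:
$M{\left(Q \right)} = \frac{1}{2 Q}$
$c{\left(d \right)} = \left(-3 + \frac{1}{2 d}\right)^{2}$
$\left(-302023 - 240 \left(-42 - 26\right)\right) \left(-299548 + c{\left(126 \right)}\right) = \left(-302023 - 240 \left(-42 - 26\right)\right) \left(-299548 + \frac{\left(-1 + 6 \cdot 126\right)^{2}}{4 \cdot 15876}\right) = \left(-302023 - -16320\right) \left(-299548 + \frac{1}{4} \cdot \frac{1}{15876} \left(-1 + 756\right)^{2}\right) = \left(-302023 + 16320\right) \left(-299548 + \frac{1}{4} \cdot \frac{1}{15876} \cdot 755^{2}\right) = - 285703 \left(-299548 + \frac{1}{4} \cdot \frac{1}{15876} \cdot 570025\right) = - 285703 \left(-299548 + \frac{570025}{63504}\right) = \left(-285703\right) \left(- \frac{19021926167}{63504}\right) = \frac{5434621371690401}{63504}$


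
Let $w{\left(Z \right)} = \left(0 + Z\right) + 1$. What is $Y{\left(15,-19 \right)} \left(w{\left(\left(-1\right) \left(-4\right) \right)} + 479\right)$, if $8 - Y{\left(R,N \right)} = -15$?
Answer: $11132$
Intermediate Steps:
$Y{\left(R,N \right)} = 23$ ($Y{\left(R,N \right)} = 8 - -15 = 8 + 15 = 23$)
$w{\left(Z \right)} = 1 + Z$ ($w{\left(Z \right)} = Z + 1 = 1 + Z$)
$Y{\left(15,-19 \right)} \left(w{\left(\left(-1\right) \left(-4\right) \right)} + 479\right) = 23 \left(\left(1 - -4\right) + 479\right) = 23 \left(\left(1 + 4\right) + 479\right) = 23 \left(5 + 479\right) = 23 \cdot 484 = 11132$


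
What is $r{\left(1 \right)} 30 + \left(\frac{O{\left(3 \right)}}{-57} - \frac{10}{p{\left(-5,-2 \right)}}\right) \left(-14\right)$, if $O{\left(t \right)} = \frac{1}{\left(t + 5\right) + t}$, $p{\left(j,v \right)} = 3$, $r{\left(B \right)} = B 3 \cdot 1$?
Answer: $\frac{28568}{209} \approx 136.69$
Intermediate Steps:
$r{\left(B \right)} = 3 B$ ($r{\left(B \right)} = 3 B 1 = 3 B$)
$O{\left(t \right)} = \frac{1}{5 + 2 t}$ ($O{\left(t \right)} = \frac{1}{\left(5 + t\right) + t} = \frac{1}{5 + 2 t}$)
$r{\left(1 \right)} 30 + \left(\frac{O{\left(3 \right)}}{-57} - \frac{10}{p{\left(-5,-2 \right)}}\right) \left(-14\right) = 3 \cdot 1 \cdot 30 + \left(\frac{1}{\left(5 + 2 \cdot 3\right) \left(-57\right)} - \frac{10}{3}\right) \left(-14\right) = 3 \cdot 30 + \left(\frac{1}{5 + 6} \left(- \frac{1}{57}\right) - \frac{10}{3}\right) \left(-14\right) = 90 + \left(\frac{1}{11} \left(- \frac{1}{57}\right) - \frac{10}{3}\right) \left(-14\right) = 90 + \left(- \frac{1}{627} - \frac{10}{3}\right) \left(-14\right) = 90 - - \frac{9758}{209} = 90 + \frac{9758}{209} = \frac{28568}{209}$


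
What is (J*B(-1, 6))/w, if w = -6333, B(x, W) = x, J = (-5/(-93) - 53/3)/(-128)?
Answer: 91/4188224 ≈ 2.1728e-5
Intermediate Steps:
J = 273/1984 (J = (-5*(-1/93) - 53*1/3)*(-1/128) = (5/93 - 53/3)*(-1/128) = -546/31*(-1/128) = 273/1984 ≈ 0.13760)
(J*B(-1, 6))/w = ((273/1984)*(-1))/(-6333) = -273/1984*(-1/6333) = 91/4188224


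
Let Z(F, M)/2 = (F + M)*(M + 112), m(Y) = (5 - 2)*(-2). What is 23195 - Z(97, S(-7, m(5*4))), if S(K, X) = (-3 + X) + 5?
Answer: 3107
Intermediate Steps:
m(Y) = -6 (m(Y) = 3*(-2) = -6)
S(K, X) = 2 + X
Z(F, M) = 2*(112 + M)*(F + M) (Z(F, M) = 2*((F + M)*(M + 112)) = 2*((F + M)*(112 + M)) = 2*((112 + M)*(F + M)) = 2*(112 + M)*(F + M))
23195 - Z(97, S(-7, m(5*4))) = 23195 - (2*(2 - 6)² + 224*97 + 224*(2 - 6) + 2*97*(2 - 6)) = 23195 - (2*(-4)² + 21728 + 224*(-4) + 2*97*(-4)) = 23195 - (2*16 + 21728 - 896 - 776) = 23195 - (32 + 21728 - 896 - 776) = 23195 - 1*20088 = 23195 - 20088 = 3107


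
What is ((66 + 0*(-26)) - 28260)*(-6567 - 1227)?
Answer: 219744036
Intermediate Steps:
((66 + 0*(-26)) - 28260)*(-6567 - 1227) = ((66 + 0) - 28260)*(-7794) = (66 - 28260)*(-7794) = -28194*(-7794) = 219744036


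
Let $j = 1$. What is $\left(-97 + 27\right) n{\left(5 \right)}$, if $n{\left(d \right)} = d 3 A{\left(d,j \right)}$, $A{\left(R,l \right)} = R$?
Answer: $-5250$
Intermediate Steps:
$n{\left(d \right)} = 3 d^{2}$ ($n{\left(d \right)} = d 3 d = 3 d d = 3 d^{2}$)
$\left(-97 + 27\right) n{\left(5 \right)} = \left(-97 + 27\right) 3 \cdot 5^{2} = - 70 \cdot 3 \cdot 25 = \left(-70\right) 75 = -5250$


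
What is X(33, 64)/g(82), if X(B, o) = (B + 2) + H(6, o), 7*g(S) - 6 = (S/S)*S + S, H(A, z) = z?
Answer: 693/170 ≈ 4.0765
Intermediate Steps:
g(S) = 6/7 + 2*S/7 (g(S) = 6/7 + ((S/S)*S + S)/7 = 6/7 + (1*S + S)/7 = 6/7 + (S + S)/7 = 6/7 + (2*S)/7 = 6/7 + 2*S/7)
X(B, o) = 2 + B + o (X(B, o) = (B + 2) + o = (2 + B) + o = 2 + B + o)
X(33, 64)/g(82) = (2 + 33 + 64)/(6/7 + (2/7)*82) = 99/(6/7 + 164/7) = 99/(170/7) = 99*(7/170) = 693/170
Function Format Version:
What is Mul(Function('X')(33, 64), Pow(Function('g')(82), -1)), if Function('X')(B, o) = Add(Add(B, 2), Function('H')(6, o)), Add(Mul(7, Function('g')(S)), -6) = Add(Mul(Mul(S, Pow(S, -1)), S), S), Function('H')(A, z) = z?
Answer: Rational(693, 170) ≈ 4.0765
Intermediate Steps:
Function('g')(S) = Add(Rational(6, 7), Mul(Rational(2, 7), S)) (Function('g')(S) = Add(Rational(6, 7), Mul(Rational(1, 7), Add(Mul(Mul(S, Pow(S, -1)), S), S))) = Add(Rational(6, 7), Mul(Rational(1, 7), Add(Mul(1, S), S))) = Add(Rational(6, 7), Mul(Rational(1, 7), Add(S, S))) = Add(Rational(6, 7), Mul(Rational(1, 7), Mul(2, S))) = Add(Rational(6, 7), Mul(Rational(2, 7), S)))
Function('X')(B, o) = Add(2, B, o) (Function('X')(B, o) = Add(Add(B, 2), o) = Add(Add(2, B), o) = Add(2, B, o))
Mul(Function('X')(33, 64), Pow(Function('g')(82), -1)) = Mul(Add(2, 33, 64), Pow(Add(Rational(6, 7), Mul(Rational(2, 7), 82)), -1)) = Mul(99, Pow(Add(Rational(6, 7), Rational(164, 7)), -1)) = Mul(99, Pow(Rational(170, 7), -1)) = Mul(99, Rational(7, 170)) = Rational(693, 170)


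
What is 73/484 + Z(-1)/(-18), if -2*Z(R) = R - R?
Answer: 73/484 ≈ 0.15083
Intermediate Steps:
Z(R) = 0 (Z(R) = -(R - R)/2 = -½*0 = 0)
73/484 + Z(-1)/(-18) = 73/484 + 0/(-18) = 73*(1/484) + 0*(-1/18) = 73/484 + 0 = 73/484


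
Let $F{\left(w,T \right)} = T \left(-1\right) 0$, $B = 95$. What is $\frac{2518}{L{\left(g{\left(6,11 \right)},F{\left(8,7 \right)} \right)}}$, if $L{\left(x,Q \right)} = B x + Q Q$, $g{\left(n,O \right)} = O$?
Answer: $\frac{2518}{1045} \approx 2.4096$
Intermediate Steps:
$F{\left(w,T \right)} = 0$ ($F{\left(w,T \right)} = - T 0 = 0$)
$L{\left(x,Q \right)} = Q^{2} + 95 x$ ($L{\left(x,Q \right)} = 95 x + Q Q = 95 x + Q^{2} = Q^{2} + 95 x$)
$\frac{2518}{L{\left(g{\left(6,11 \right)},F{\left(8,7 \right)} \right)}} = \frac{2518}{0^{2} + 95 \cdot 11} = \frac{2518}{0 + 1045} = \frac{2518}{1045}$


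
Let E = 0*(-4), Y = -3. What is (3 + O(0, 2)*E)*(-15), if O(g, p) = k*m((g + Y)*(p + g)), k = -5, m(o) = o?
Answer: -45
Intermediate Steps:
E = 0
O(g, p) = -5*(-3 + g)*(g + p) (O(g, p) = -5*(g - 3)*(p + g) = -5*(-3 + g)*(g + p))
(3 + O(0, 2)*E)*(-15) = (3 + (-5*0**2 + 15*0 + 15*2 - 5*0*2)*0)*(-15) = (3 + (-5*0 + 0 + 30 + 0)*0)*(-15) = (3 + (0 + 0 + 30 + 0)*0)*(-15) = (3 + 30*0)*(-15) = (3 + 0)*(-15) = 3*(-15) = -45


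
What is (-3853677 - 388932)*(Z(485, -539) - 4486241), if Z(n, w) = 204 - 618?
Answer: 19035122882895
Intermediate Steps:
Z(n, w) = -414
(-3853677 - 388932)*(Z(485, -539) - 4486241) = (-3853677 - 388932)*(-414 - 4486241) = -4242609*(-4486655) = 19035122882895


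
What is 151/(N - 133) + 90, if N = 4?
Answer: 11459/129 ≈ 88.829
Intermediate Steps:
151/(N - 133) + 90 = 151/(4 - 133) + 90 = 151/(-129) + 90 = 151*(-1/129) + 90 = -151/129 + 90 = 11459/129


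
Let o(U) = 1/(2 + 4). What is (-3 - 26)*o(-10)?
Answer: -29/6 ≈ -4.8333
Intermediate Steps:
o(U) = ⅙ (o(U) = 1/6 = ⅙)
(-3 - 26)*o(-10) = (-3 - 26)*(⅙) = -29*⅙ = -29/6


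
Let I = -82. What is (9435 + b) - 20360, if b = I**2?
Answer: -4201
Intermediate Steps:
b = 6724 (b = (-82)**2 = 6724)
(9435 + b) - 20360 = (9435 + 6724) - 20360 = 16159 - 20360 = -4201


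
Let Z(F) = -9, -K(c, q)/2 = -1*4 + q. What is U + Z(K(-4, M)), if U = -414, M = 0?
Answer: -423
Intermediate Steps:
K(c, q) = 8 - 2*q (K(c, q) = -2*(-1*4 + q) = -2*(-4 + q) = 8 - 2*q)
U + Z(K(-4, M)) = -414 - 9 = -423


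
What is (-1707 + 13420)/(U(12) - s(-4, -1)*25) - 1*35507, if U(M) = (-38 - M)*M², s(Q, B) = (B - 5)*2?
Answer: -245010013/6900 ≈ -35509.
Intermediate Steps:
s(Q, B) = -10 + 2*B (s(Q, B) = (-5 + B)*2 = -10 + 2*B)
U(M) = M²*(-38 - M)
(-1707 + 13420)/(U(12) - s(-4, -1)*25) - 1*35507 = (-1707 + 13420)/(12²*(-38 - 1*12) - (-10 + 2*(-1))*25) - 1*35507 = 11713/(144*(-38 - 12) - (-10 - 2)*25) - 35507 = 11713/(144*(-50) - 1*(-12)*25) - 35507 = 11713/(-7200 + 12*25) - 35507 = 11713/(-7200 + 300) - 35507 = 11713/(-6900) - 35507 = 11713*(-1/6900) - 35507 = -11713/6900 - 35507 = -245010013/6900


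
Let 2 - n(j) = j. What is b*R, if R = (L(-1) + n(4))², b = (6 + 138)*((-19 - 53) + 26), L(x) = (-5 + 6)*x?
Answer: -59616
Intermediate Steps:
n(j) = 2 - j
L(x) = x (L(x) = 1*x = x)
b = -6624 (b = 144*(-72 + 26) = 144*(-46) = -6624)
R = 9 (R = (-1 + (2 - 1*4))² = (-1 + (2 - 4))² = (-1 - 2)² = (-3)² = 9)
b*R = -6624*9 = -59616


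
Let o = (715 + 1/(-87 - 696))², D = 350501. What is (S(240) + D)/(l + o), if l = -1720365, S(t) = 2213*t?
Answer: -540512137269/741311553149 ≈ -0.72913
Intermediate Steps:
o = 313425304336/613089 (o = (715 + 1/(-783))² = (715 - 1/783)² = (559844/783)² = 313425304336/613089 ≈ 5.1122e+5)
(S(240) + D)/(l + o) = (2213*240 + 350501)/(-1720365 + 313425304336/613089) = (531120 + 350501)/(-741311553149/613089) = 881621*(-613089/741311553149) = -540512137269/741311553149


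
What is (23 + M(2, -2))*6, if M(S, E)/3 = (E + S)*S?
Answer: 138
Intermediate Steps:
M(S, E) = 3*S*(E + S) (M(S, E) = 3*((E + S)*S) = 3*(S*(E + S)) = 3*S*(E + S))
(23 + M(2, -2))*6 = (23 + 3*2*(-2 + 2))*6 = (23 + 3*2*0)*6 = (23 + 0)*6 = 23*6 = 138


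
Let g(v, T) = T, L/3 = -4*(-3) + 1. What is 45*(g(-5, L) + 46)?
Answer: 3825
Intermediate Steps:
L = 39 (L = 3*(-4*(-3) + 1) = 3*(12 + 1) = 3*13 = 39)
45*(g(-5, L) + 46) = 45*(39 + 46) = 45*85 = 3825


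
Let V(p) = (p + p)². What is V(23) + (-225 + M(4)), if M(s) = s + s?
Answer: 1899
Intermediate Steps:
V(p) = 4*p² (V(p) = (2*p)² = 4*p²)
M(s) = 2*s
V(23) + (-225 + M(4)) = 4*23² + (-225 + 2*4) = 4*529 + (-225 + 8) = 2116 - 217 = 1899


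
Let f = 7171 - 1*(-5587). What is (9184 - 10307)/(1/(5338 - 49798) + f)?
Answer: -49928580/567220679 ≈ -0.088023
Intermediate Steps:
f = 12758 (f = 7171 + 5587 = 12758)
(9184 - 10307)/(1/(5338 - 49798) + f) = (9184 - 10307)/(1/(5338 - 49798) + 12758) = -1123/(1/(-44460) + 12758) = -1123/(-1/44460 + 12758) = -1123/567220679/44460 = -1123*44460/567220679 = -49928580/567220679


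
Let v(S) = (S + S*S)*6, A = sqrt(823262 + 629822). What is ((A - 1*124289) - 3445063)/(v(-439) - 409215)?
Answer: -1189784/248159 + 2*sqrt(363271)/744477 ≈ -4.7928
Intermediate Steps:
A = 2*sqrt(363271) (A = sqrt(1453084) = 2*sqrt(363271) ≈ 1205.4)
v(S) = 6*S + 6*S**2 (v(S) = (S + S**2)*6 = 6*S + 6*S**2)
((A - 1*124289) - 3445063)/(v(-439) - 409215) = ((2*sqrt(363271) - 1*124289) - 3445063)/(6*(-439)*(1 - 439) - 409215) = ((2*sqrt(363271) - 124289) - 3445063)/(6*(-439)*(-438) - 409215) = ((-124289 + 2*sqrt(363271)) - 3445063)/(1153692 - 409215) = (-3569352 + 2*sqrt(363271))/744477 = (-3569352 + 2*sqrt(363271))*(1/744477) = -1189784/248159 + 2*sqrt(363271)/744477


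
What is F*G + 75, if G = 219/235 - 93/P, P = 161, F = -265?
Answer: -142887/7567 ≈ -18.883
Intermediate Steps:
G = 13404/37835 (G = 219/235 - 93/161 = 13404/37835 ≈ 0.35428)
F*G + 75 = -265*13404/37835 + 75 = -710412/7567 + 75 = -142887/7567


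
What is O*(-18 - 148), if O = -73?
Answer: 12118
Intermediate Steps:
O*(-18 - 148) = -73*(-18 - 148) = -73*(-166) = 12118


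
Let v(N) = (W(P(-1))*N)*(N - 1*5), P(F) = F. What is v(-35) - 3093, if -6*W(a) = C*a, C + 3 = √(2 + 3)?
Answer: -3793 + 700*√5/3 ≈ -3271.3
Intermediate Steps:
C = -3 + √5 (C = -3 + √(2 + 3) = -3 + √5 ≈ -0.76393)
W(a) = -a*(-3 + √5)/6 (W(a) = -(-3 + √5)*a/6 = -a*(-3 + √5)/6)
v(N) = N*(-5 + N)*(-½ + √5/6) (v(N) = (((⅙)*(-1)*(3 - √5))*N)*(N - 1*5) = ((-½ + √5/6)*N)*(N - 5) = (N*(-½ + √5/6))*(-5 + N) = N*(-5 + N)*(-½ + √5/6))
v(-35) - 3093 = -⅙*(-35)*(-5 - 35)*(3 - √5) - 3093 = -⅙*(-35)*(-40)*(3 - √5) - 3093 = (-700 + 700*√5/3) - 3093 = -3793 + 700*√5/3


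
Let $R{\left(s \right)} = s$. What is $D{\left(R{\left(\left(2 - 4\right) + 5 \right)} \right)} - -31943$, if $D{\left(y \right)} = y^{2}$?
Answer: $31952$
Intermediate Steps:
$D{\left(R{\left(\left(2 - 4\right) + 5 \right)} \right)} - -31943 = \left(\left(2 - 4\right) + 5\right)^{2} - -31943 = \left(-2 + 5\right)^{2} + 31943 = 3^{2} + 31943 = 9 + 31943 = 31952$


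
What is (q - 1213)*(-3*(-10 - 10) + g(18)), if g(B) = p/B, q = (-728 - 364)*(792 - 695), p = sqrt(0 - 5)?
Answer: -6428220 - 107137*I*sqrt(5)/18 ≈ -6.4282e+6 - 13309.0*I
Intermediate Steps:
p = I*sqrt(5) (p = sqrt(-5) = I*sqrt(5) ≈ 2.2361*I)
q = -105924 (q = -1092*97 = -105924)
g(B) = I*sqrt(5)/B (g(B) = (I*sqrt(5))/B = I*sqrt(5)/B)
(q - 1213)*(-3*(-10 - 10) + g(18)) = (-105924 - 1213)*(-3*(-10 - 10) + I*sqrt(5)/18) = -107137*(-3*(-20) + I*sqrt(5)*(1/18)) = -107137*(60 + I*sqrt(5)/18) = -6428220 - 107137*I*sqrt(5)/18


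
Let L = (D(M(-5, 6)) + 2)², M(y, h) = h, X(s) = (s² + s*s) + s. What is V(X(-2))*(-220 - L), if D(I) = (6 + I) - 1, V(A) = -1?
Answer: 389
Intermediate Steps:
X(s) = s + 2*s² (X(s) = (s² + s²) + s = 2*s² + s = s + 2*s²)
D(I) = 5 + I
L = 169 (L = ((5 + 6) + 2)² = (11 + 2)² = 13² = 169)
V(X(-2))*(-220 - L) = -(-220 - 1*169) = -(-220 - 169) = -1*(-389) = 389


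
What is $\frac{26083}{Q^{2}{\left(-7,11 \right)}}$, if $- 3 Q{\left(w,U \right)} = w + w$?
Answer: $\frac{234747}{196} \approx 1197.7$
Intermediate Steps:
$Q{\left(w,U \right)} = - \frac{2 w}{3}$ ($Q{\left(w,U \right)} = - \frac{w + w}{3} = - \frac{2 w}{3}$)
$\frac{26083}{Q^{2}{\left(-7,11 \right)}} = \frac{26083}{\left(\left(- \frac{2}{3}\right) \left(-7\right)\right)^{2}} = \frac{26083}{\left(\frac{14}{3}\right)^{2}} = \frac{26083}{\frac{196}{9}} = 26083 \cdot \frac{9}{196} = \frac{234747}{196}$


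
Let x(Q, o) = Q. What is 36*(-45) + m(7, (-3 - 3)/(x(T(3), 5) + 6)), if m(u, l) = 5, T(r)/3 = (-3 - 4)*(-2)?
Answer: -1615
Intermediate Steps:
T(r) = 42 (T(r) = 3*((-3 - 4)*(-2)) = 3*(-7*(-2)) = 3*14 = 42)
36*(-45) + m(7, (-3 - 3)/(x(T(3), 5) + 6)) = 36*(-45) + 5 = -1620 + 5 = -1615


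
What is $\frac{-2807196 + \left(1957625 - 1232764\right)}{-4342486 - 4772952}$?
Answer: $\frac{2082335}{9115438} \approx 0.22844$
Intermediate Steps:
$\frac{-2807196 + \left(1957625 - 1232764\right)}{-4342486 - 4772952} = \frac{-2807196 + 724861}{-9115438} = \left(-2082335\right) \left(- \frac{1}{9115438}\right) = \frac{2082335}{9115438}$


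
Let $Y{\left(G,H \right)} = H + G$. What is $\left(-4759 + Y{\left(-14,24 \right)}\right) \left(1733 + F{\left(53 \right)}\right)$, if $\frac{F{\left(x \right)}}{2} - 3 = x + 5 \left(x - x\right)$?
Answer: $-8761905$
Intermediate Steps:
$Y{\left(G,H \right)} = G + H$
$F{\left(x \right)} = 6 + 2 x$ ($F{\left(x \right)} = 6 + 2 \left(x + 5 \left(x - x\right)\right) = 6 + 2 \left(x + 5 \cdot 0\right) = 6 + 2 \left(x + 0\right) = 6 + 2 x$)
$\left(-4759 + Y{\left(-14,24 \right)}\right) \left(1733 + F{\left(53 \right)}\right) = \left(-4759 + \left(-14 + 24\right)\right) \left(1733 + \left(6 + 2 \cdot 53\right)\right) = \left(-4759 + 10\right) \left(1733 + \left(6 + 106\right)\right) = - 4749 \left(1733 + 112\right) = \left(-4749\right) 1845 = -8761905$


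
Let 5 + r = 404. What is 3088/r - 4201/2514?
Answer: 676337/111454 ≈ 6.0683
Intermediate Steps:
r = 399 (r = -5 + 404 = 399)
3088/r - 4201/2514 = 3088/399 - 4201/2514 = 676337/111454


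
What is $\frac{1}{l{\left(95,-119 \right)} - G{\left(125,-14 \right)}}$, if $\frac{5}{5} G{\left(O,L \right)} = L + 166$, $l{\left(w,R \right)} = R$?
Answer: $- \frac{1}{271} \approx -0.00369$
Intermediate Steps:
$G{\left(O,L \right)} = 166 + L$ ($G{\left(O,L \right)} = L + 166 = 166 + L$)
$\frac{1}{l{\left(95,-119 \right)} - G{\left(125,-14 \right)}} = \frac{1}{-119 - \left(166 - 14\right)} = \frac{1}{-119 - 152} = \frac{1}{-271} = - \frac{1}{271}$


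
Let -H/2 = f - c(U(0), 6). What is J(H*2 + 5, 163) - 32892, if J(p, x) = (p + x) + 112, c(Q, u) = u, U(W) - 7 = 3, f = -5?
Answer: -32568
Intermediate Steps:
U(W) = 10 (U(W) = 7 + 3 = 10)
H = 22 (H = -2*(-5 - 1*6) = -2*(-5 - 6) = -2*(-11) = 22)
J(p, x) = 112 + p + x
J(H*2 + 5, 163) - 32892 = (112 + (22*2 + 5) + 163) - 32892 = (112 + (44 + 5) + 163) - 32892 = (112 + 49 + 163) - 32892 = 324 - 32892 = -32568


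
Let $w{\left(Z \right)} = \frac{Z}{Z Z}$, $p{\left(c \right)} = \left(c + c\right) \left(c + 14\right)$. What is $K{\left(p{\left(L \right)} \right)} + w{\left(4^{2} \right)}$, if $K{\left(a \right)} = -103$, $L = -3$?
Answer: $- \frac{1647}{16} \approx -102.94$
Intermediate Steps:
$p{\left(c \right)} = 2 c \left(14 + c\right)$
$w{\left(Z \right)} = \frac{1}{Z}$ ($w{\left(Z \right)} = \frac{Z}{Z^{2}} = \frac{1}{Z}$)
$K{\left(p{\left(L \right)} \right)} + w{\left(4^{2} \right)} = -103 + \frac{1}{4^{2}} = -103 + \frac{1}{16} = - \frac{1647}{16}$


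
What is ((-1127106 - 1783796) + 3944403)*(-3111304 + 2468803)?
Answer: -664025426001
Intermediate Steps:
((-1127106 - 1783796) + 3944403)*(-3111304 + 2468803) = (-2910902 + 3944403)*(-642501) = 1033501*(-642501) = -664025426001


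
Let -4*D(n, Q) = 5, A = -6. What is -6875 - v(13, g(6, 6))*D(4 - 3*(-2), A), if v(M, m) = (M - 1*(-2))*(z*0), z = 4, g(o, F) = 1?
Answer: -6875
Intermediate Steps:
D(n, Q) = -5/4 (D(n, Q) = -¼*5 = -5/4)
v(M, m) = 0 (v(M, m) = (M - 1*(-2))*(4*0) = (M + 2)*0 = (2 + M)*0 = 0)
-6875 - v(13, g(6, 6))*D(4 - 3*(-2), A) = -6875 - 0*(-5)/4 = -6875 - 1*0 = -6875 + 0 = -6875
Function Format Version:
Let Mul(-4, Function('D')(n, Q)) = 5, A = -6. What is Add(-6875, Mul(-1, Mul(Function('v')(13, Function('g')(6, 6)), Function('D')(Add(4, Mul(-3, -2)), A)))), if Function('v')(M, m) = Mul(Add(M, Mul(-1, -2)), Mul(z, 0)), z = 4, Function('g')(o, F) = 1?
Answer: -6875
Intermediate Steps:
Function('D')(n, Q) = Rational(-5, 4) (Function('D')(n, Q) = Mul(Rational(-1, 4), 5) = Rational(-5, 4))
Function('v')(M, m) = 0 (Function('v')(M, m) = Mul(Add(M, Mul(-1, -2)), Mul(4, 0)) = Mul(Add(M, 2), 0) = Mul(Add(2, M), 0) = 0)
Add(-6875, Mul(-1, Mul(Function('v')(13, Function('g')(6, 6)), Function('D')(Add(4, Mul(-3, -2)), A)))) = Add(-6875, Mul(-1, Mul(0, Rational(-5, 4)))) = Add(-6875, Mul(-1, 0)) = Add(-6875, 0) = -6875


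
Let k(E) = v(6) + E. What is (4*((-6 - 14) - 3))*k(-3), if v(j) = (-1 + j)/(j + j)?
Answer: 713/3 ≈ 237.67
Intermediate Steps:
v(j) = (-1 + j)/(2*j) (v(j) = (-1 + j)/((2*j)) = (-1 + j)*(1/(2*j)) = (-1 + j)/(2*j))
k(E) = 5/12 + E (k(E) = (½)*(-1 + 6)/6 + E = (½)*(⅙)*5 + E = 5/12 + E)
(4*((-6 - 14) - 3))*k(-3) = (4*((-6 - 14) - 3))*(5/12 - 3) = (4*(-20 - 3))*(-31/12) = (4*(-23))*(-31/12) = -92*(-31/12) = 713/3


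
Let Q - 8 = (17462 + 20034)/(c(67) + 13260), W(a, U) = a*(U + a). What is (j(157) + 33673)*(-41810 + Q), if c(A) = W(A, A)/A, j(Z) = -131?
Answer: -9389386769332/6697 ≈ -1.4020e+9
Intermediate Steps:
c(A) = 2*A (c(A) = (A*(A + A))/A = (A*(2*A))/A = (2*A²)/A = 2*A)
Q = 72324/6697 (Q = 8 + (17462 + 20034)/(2*67 + 13260) = 8 + 37496/(134 + 13260) = 8 + 37496/13394 = 8 + 37496*(1/13394) = 8 + 18748/6697 = 72324/6697 ≈ 10.799)
(j(157) + 33673)*(-41810 + Q) = (-131 + 33673)*(-41810 + 72324/6697) = 33542*(-279929246/6697) = -9389386769332/6697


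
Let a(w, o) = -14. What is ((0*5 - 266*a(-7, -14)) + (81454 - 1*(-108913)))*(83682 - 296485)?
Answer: -41303147073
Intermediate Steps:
((0*5 - 266*a(-7, -14)) + (81454 - 1*(-108913)))*(83682 - 296485) = ((0*5 - 266*(-14)) + (81454 - 1*(-108913)))*(83682 - 296485) = ((0 + 3724) + (81454 + 108913))*(-212803) = (3724 + 190367)*(-212803) = 194091*(-212803) = -41303147073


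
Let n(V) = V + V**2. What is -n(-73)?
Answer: -5256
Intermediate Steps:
-n(-73) = -(-73)*(1 - 73) = -(-73)*(-72) = -1*5256 = -5256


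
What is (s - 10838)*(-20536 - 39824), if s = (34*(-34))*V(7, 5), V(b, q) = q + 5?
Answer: 1351943280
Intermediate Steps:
V(b, q) = 5 + q
s = -11560 (s = (34*(-34))*(5 + 5) = -1156*10 = -11560)
(s - 10838)*(-20536 - 39824) = (-11560 - 10838)*(-20536 - 39824) = -22398*(-60360) = 1351943280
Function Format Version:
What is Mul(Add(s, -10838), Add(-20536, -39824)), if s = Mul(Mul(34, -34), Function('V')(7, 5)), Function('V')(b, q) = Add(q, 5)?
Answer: 1351943280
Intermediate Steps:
Function('V')(b, q) = Add(5, q)
s = -11560 (s = Mul(Mul(34, -34), Add(5, 5)) = Mul(-1156, 10) = -11560)
Mul(Add(s, -10838), Add(-20536, -39824)) = Mul(Add(-11560, -10838), Add(-20536, -39824)) = Mul(-22398, -60360) = 1351943280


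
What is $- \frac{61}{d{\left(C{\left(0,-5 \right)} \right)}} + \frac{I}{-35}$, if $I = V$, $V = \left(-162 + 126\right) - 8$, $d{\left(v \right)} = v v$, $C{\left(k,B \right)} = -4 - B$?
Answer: $- \frac{2091}{35} \approx -59.743$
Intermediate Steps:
$d{\left(v \right)} = v^{2}$
$V = -44$ ($V = -36 - 8 = -44$)
$I = -44$
$- \frac{61}{d{\left(C{\left(0,-5 \right)} \right)}} + \frac{I}{-35} = - \frac{61}{\left(-4 - -5\right)^{2}} - \frac{44}{-35} = - \frac{61}{\left(-4 + 5\right)^{2}} - - \frac{44}{35} = - \frac{61}{1^{2}} + \frac{44}{35} = - \frac{61}{1} + \frac{44}{35} = \left(-61\right) 1 + \frac{44}{35} = -61 + \frac{44}{35} = - \frac{2091}{35}$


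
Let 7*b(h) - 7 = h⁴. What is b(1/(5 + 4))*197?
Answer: 9047816/45927 ≈ 197.00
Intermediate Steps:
b(h) = 1 + h⁴/7
b(1/(5 + 4))*197 = (1 + (1/(5 + 4))⁴/7)*197 = (1 + (1/9)⁴/7)*197 = (1 + (⅑)⁴/7)*197 = (1 + (⅐)*(1/6561))*197 = (1 + 1/45927)*197 = (45928/45927)*197 = 9047816/45927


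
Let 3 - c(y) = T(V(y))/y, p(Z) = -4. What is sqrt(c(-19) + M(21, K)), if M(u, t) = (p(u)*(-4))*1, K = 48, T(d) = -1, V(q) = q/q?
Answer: 6*sqrt(190)/19 ≈ 4.3529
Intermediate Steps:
V(q) = 1
c(y) = 3 + 1/y (c(y) = 3 - (-1)/y = 3 + 1/y)
M(u, t) = 16 (M(u, t) = -4*(-4)*1 = 16*1 = 16)
sqrt(c(-19) + M(21, K)) = sqrt((3 + 1/(-19)) + 16) = sqrt((3 - 1/19) + 16) = sqrt(56/19 + 16) = sqrt(360/19) = 6*sqrt(190)/19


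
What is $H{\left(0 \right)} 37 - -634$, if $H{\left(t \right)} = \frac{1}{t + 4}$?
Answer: $\frac{2573}{4} \approx 643.25$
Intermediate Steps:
$H{\left(t \right)} = \frac{1}{4 + t}$
$H{\left(0 \right)} 37 - -634 = \frac{1}{4 + 0} \cdot 37 - -634 = \frac{1}{4} \cdot 37 + 634 = \frac{37}{4} + 634 = \frac{2573}{4}$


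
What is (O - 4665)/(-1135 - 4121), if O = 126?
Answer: 1513/1752 ≈ 0.86358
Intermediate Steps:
(O - 4665)/(-1135 - 4121) = (126 - 4665)/(-1135 - 4121) = -4539/(-5256) = -4539*(-1/5256) = 1513/1752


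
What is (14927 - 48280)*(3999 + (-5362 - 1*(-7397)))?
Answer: -201252002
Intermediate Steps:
(14927 - 48280)*(3999 + (-5362 - 1*(-7397))) = -33353*(3999 + (-5362 + 7397)) = -33353*(3999 + 2035) = -33353*6034 = -201252002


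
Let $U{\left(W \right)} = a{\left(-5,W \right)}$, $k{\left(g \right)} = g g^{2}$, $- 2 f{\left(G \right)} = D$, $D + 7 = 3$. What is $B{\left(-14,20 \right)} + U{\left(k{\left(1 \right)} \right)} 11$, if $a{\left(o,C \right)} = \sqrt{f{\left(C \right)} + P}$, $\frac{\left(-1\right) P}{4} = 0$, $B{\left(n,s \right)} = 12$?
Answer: $12 + 11 \sqrt{2} \approx 27.556$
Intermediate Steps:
$D = -4$ ($D = -7 + 3 = -4$)
$f{\left(G \right)} = 2$ ($f{\left(G \right)} = \left(- \frac{1}{2}\right) \left(-4\right) = 2$)
$P = 0$ ($P = \left(-4\right) 0 = 0$)
$k{\left(g \right)} = g^{3}$
$a{\left(o,C \right)} = \sqrt{2}$ ($a{\left(o,C \right)} = \sqrt{2 + 0} = \sqrt{2}$)
$U{\left(W \right)} = \sqrt{2}$
$B{\left(-14,20 \right)} + U{\left(k{\left(1 \right)} \right)} 11 = 12 + \sqrt{2} \cdot 11 = 12 + 11 \sqrt{2}$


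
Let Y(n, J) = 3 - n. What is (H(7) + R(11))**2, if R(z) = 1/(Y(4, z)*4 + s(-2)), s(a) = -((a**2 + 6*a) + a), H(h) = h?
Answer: 1849/36 ≈ 51.361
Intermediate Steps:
s(a) = -a**2 - 7*a (s(a) = -(a**2 + 7*a) = -a**2 - 7*a)
R(z) = 1/6 (R(z) = 1/((3 - 1*4)*4 - 1*(-2)*(7 - 2)) = 1/((3 - 4)*4 - 1*(-2)*5) = 1/(-1*4 + 10) = 1/(-4 + 10) = 1/6)
(H(7) + R(11))**2 = (7 + 1/6)**2 = (43/6)**2 = 1849/36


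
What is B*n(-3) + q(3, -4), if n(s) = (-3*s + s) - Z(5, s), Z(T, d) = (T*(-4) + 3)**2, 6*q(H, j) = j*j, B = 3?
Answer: -2539/3 ≈ -846.33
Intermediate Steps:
q(H, j) = j**2/6 (q(H, j) = (j*j)/6 = j**2/6)
Z(T, d) = (3 - 4*T)**2 (Z(T, d) = (-4*T + 3)**2 = (3 - 4*T)**2)
n(s) = -289 - 2*s (n(s) = (-3*s + s) - (-3 + 4*5)**2 = -2*s - (-3 + 20)**2 = -2*s - 1*17**2 = -2*s - 1*289 = -2*s - 289 = -289 - 2*s)
B*n(-3) + q(3, -4) = 3*(-289 - 2*(-3)) + (1/6)*(-4)**2 = 3*(-289 + 6) + (1/6)*16 = 3*(-283) + 8/3 = -849 + 8/3 = -2539/3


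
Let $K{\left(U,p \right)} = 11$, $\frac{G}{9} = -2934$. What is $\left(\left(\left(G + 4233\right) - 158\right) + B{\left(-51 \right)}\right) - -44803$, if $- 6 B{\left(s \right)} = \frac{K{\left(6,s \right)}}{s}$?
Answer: $\frac{6876443}{306} \approx 22472.0$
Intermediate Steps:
$G = -26406$ ($G = 9 \left(-2934\right) = -26406$)
$B{\left(s \right)} = - \frac{11}{6 s}$ ($B{\left(s \right)} = - \frac{11 \frac{1}{s}}{6} = - \frac{11}{6 s}$)
$\left(\left(\left(G + 4233\right) - 158\right) + B{\left(-51 \right)}\right) - -44803 = \left(\left(\left(-26406 + 4233\right) - 158\right) - \frac{11}{6 \left(-51\right)}\right) - -44803 = \left(\left(-22173 - 158\right) - - \frac{11}{306}\right) + 44803 = \left(-22331 + \frac{11}{306}\right) + 44803 = - \frac{6833275}{306} + 44803 = \frac{6876443}{306}$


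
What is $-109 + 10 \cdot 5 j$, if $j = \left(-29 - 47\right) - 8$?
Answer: $-4309$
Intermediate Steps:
$j = -84$ ($j = -76 - 8 = -84$)
$-109 + 10 \cdot 5 j = -109 + 10 \cdot 5 \left(-84\right) = -109 + 50 \left(-84\right) = -109 - 4200 = -4309$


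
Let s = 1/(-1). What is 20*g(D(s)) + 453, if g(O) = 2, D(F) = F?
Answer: 493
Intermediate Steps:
s = -1
20*g(D(s)) + 453 = 20*2 + 453 = 40 + 453 = 493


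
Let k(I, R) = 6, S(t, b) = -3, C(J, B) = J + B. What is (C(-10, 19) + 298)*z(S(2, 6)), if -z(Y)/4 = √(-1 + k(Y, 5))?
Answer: -1228*√5 ≈ -2745.9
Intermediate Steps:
C(J, B) = B + J
z(Y) = -4*√5 (z(Y) = -4*√(-1 + 6) = -4*√5)
(C(-10, 19) + 298)*z(S(2, 6)) = ((19 - 10) + 298)*(-4*√5) = (9 + 298)*(-4*√5) = 307*(-4*√5) = -1228*√5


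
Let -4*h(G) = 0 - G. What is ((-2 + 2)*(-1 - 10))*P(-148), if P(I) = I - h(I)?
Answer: 0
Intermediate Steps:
h(G) = G/4 (h(G) = -(0 - G)/4 = -(-1)*G/4 = G/4)
P(I) = 3*I/4 (P(I) = I - I/4 = 3*I/4)
((-2 + 2)*(-1 - 10))*P(-148) = ((-2 + 2)*(-1 - 10))*((3/4)*(-148)) = (0*(-11))*(-111) = 0*(-111) = 0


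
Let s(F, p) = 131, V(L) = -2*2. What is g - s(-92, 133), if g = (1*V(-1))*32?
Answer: -259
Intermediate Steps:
V(L) = -4
g = -128 (g = (1*(-4))*32 = -4*32 = -128)
g - s(-92, 133) = -128 - 1*131 = -128 - 131 = -259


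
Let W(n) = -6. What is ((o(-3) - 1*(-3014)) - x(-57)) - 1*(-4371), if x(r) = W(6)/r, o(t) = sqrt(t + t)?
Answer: 140313/19 + I*sqrt(6) ≈ 7384.9 + 2.4495*I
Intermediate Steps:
o(t) = sqrt(2)*sqrt(t) (o(t) = sqrt(2*t) = sqrt(2)*sqrt(t))
x(r) = -6/r
((o(-3) - 1*(-3014)) - x(-57)) - 1*(-4371) = ((sqrt(2)*sqrt(-3) - 1*(-3014)) - (-6)/(-57)) - 1*(-4371) = ((sqrt(2)*(I*sqrt(3)) + 3014) - (-6)*(-1)/57) + 4371 = ((I*sqrt(6) + 3014) - 1*2/19) + 4371 = ((3014 + I*sqrt(6)) - 2/19) + 4371 = (57264/19 + I*sqrt(6)) + 4371 = 140313/19 + I*sqrt(6)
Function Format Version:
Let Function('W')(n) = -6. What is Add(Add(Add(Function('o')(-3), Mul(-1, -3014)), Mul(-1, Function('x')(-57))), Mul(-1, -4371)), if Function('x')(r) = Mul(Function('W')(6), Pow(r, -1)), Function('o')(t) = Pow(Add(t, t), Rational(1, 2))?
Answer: Add(Rational(140313, 19), Mul(I, Pow(6, Rational(1, 2)))) ≈ Add(7384.9, Mul(2.4495, I))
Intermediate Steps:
Function('o')(t) = Mul(Pow(2, Rational(1, 2)), Pow(t, Rational(1, 2))) (Function('o')(t) = Pow(Mul(2, t), Rational(1, 2)) = Mul(Pow(2, Rational(1, 2)), Pow(t, Rational(1, 2))))
Function('x')(r) = Mul(-6, Pow(r, -1))
Add(Add(Add(Function('o')(-3), Mul(-1, -3014)), Mul(-1, Function('x')(-57))), Mul(-1, -4371)) = Add(Add(Add(Mul(Pow(2, Rational(1, 2)), Pow(-3, Rational(1, 2))), Mul(-1, -3014)), Mul(-1, Mul(-6, Pow(-57, -1)))), Mul(-1, -4371)) = Add(Add(Add(Mul(Pow(2, Rational(1, 2)), Mul(I, Pow(3, Rational(1, 2)))), 3014), Mul(-1, Mul(-6, Rational(-1, 57)))), 4371) = Add(Add(Add(Mul(I, Pow(6, Rational(1, 2))), 3014), Mul(-1, Rational(2, 19))), 4371) = Add(Add(Add(3014, Mul(I, Pow(6, Rational(1, 2)))), Rational(-2, 19)), 4371) = Add(Add(Rational(57264, 19), Mul(I, Pow(6, Rational(1, 2)))), 4371) = Add(Rational(140313, 19), Mul(I, Pow(6, Rational(1, 2))))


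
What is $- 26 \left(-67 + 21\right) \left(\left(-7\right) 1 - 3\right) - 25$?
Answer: $-11985$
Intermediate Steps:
$- 26 \left(-67 + 21\right) \left(\left(-7\right) 1 - 3\right) - 25 = - 26 \left(- 46 \left(-7 - 3\right)\right) - 25 = - 26 \left(\left(-46\right) \left(-10\right)\right) - 25 = \left(-26\right) 460 - 25 = -11960 - 25 = -11985$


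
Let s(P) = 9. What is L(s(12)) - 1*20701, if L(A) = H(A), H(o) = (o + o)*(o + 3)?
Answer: -20485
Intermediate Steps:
H(o) = 2*o*(3 + o) (H(o) = (2*o)*(3 + o) = 2*o*(3 + o))
L(A) = 2*A*(3 + A)
L(s(12)) - 1*20701 = 2*9*(3 + 9) - 1*20701 = 2*9*12 - 20701 = 216 - 20701 = -20485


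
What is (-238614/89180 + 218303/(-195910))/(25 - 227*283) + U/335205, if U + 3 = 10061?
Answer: 334515034228601/11126565025856280 ≈ 0.030065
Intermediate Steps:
U = 10058 (U = -3 + 10061 = 10058)
(-238614/89180 + 218303/(-195910))/(25 - 227*283) + U/335205 = (-238614/89180 + 218303/(-195910))/(25 - 227*283) + 10058/335205 = (-238614*1/89180 + 218303*(-1/195910))/(25 - 64241) + 10058*(1/335205) = (-119307/44590 - 218303/195910)/(-64216) + 10058/335205 = -127336789/33598565*(-1/64216) + 10058/335205 = 127336789/2157565450040 + 10058/335205 = 334515034228601/11126565025856280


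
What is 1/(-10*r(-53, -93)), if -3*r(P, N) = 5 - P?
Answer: 3/580 ≈ 0.0051724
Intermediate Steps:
r(P, N) = -5/3 + P/3 (r(P, N) = -(5 - P)/3 = -5/3 + P/3)
1/(-10*r(-53, -93)) = 1/(-10*(-5/3 + (1/3)*(-53))) = 1/(-10*(-5/3 - 53/3)) = 1/(-10*(-58/3)) = 1/(580/3) = 3/580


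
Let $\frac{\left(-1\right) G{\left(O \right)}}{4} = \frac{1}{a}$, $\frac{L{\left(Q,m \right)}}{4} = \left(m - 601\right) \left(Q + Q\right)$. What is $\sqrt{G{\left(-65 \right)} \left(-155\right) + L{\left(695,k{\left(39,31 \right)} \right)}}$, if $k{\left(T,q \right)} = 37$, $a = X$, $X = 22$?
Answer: $\frac{i \sqrt{379433230}}{11} \approx 1770.8 i$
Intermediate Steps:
$a = 22$
$L{\left(Q,m \right)} = 8 Q \left(-601 + m\right)$ ($L{\left(Q,m \right)} = 4 \left(m - 601\right) \left(Q + Q\right) = 4 \left(-601 + m\right) 2 Q = 4 \cdot 2 Q \left(-601 + m\right) = 8 Q \left(-601 + m\right)$)
$G{\left(O \right)} = - \frac{2}{11}$ ($G{\left(O \right)} = - \frac{4}{22} = \left(-4\right) \frac{1}{22} = - \frac{2}{11}$)
$\sqrt{G{\left(-65 \right)} \left(-155\right) + L{\left(695,k{\left(39,31 \right)} \right)}} = \sqrt{\left(- \frac{2}{11}\right) \left(-155\right) + 8 \cdot 695 \left(-601 + 37\right)} = \sqrt{\frac{310}{11} + 8 \cdot 695 \left(-564\right)} = \sqrt{\frac{310}{11} - 3135840} = \sqrt{- \frac{34493930}{11}} = \frac{i \sqrt{379433230}}{11}$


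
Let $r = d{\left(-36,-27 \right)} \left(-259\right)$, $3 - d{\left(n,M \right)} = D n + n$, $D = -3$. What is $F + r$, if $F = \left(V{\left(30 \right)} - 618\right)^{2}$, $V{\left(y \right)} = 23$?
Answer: $371896$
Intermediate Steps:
$d{\left(n,M \right)} = 3 + 2 n$ ($d{\left(n,M \right)} = 3 - \left(- 3 n + n\right) = 3 - - 2 n = 3 + 2 n$)
$F = 354025$ ($F = \left(23 - 618\right)^{2} = \left(-595\right)^{2} = 354025$)
$r = 17871$ ($r = \left(3 + 2 \left(-36\right)\right) \left(-259\right) = \left(3 - 72\right) \left(-259\right) = \left(-69\right) \left(-259\right) = 17871$)
$F + r = 354025 + 17871 = 371896$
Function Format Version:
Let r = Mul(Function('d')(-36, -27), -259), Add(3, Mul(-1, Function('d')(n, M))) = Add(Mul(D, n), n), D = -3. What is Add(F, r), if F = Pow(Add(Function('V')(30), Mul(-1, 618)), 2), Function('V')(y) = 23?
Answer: 371896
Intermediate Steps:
Function('d')(n, M) = Add(3, Mul(2, n)) (Function('d')(n, M) = Add(3, Mul(-1, Add(Mul(-3, n), n))) = Add(3, Mul(-1, Mul(-2, n))) = Add(3, Mul(2, n)))
F = 354025 (F = Pow(Add(23, Mul(-1, 618)), 2) = Pow(Add(23, -618), 2) = Pow(-595, 2) = 354025)
r = 17871 (r = Mul(Add(3, Mul(2, -36)), -259) = Mul(Add(3, -72), -259) = Mul(-69, -259) = 17871)
Add(F, r) = Add(354025, 17871) = 371896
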